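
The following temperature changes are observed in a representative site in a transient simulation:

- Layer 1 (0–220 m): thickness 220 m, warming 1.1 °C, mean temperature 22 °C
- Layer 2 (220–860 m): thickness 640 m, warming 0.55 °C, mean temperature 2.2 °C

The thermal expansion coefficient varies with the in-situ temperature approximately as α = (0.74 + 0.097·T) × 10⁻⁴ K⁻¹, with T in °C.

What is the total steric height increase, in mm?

Δh ≈ 103 mm

Layer 1: α = (0.74 + 0.097×22)×10⁻⁴ = 2.874×10⁻⁴ K⁻¹
Layer 2: α = (0.74 + 0.097×2.2)×10⁻⁴ = 0.9534×10⁻⁴ K⁻¹
220 × 1.1 × 2.874×10⁻⁴ = 0.0695508 m
220–860 m: 640 × 0.9534×10⁻⁴ × 0.55 = 0.03355968 m
Δh = 0.0695508 + 0.03355968 = 0.10311048 m ≈ 103 mm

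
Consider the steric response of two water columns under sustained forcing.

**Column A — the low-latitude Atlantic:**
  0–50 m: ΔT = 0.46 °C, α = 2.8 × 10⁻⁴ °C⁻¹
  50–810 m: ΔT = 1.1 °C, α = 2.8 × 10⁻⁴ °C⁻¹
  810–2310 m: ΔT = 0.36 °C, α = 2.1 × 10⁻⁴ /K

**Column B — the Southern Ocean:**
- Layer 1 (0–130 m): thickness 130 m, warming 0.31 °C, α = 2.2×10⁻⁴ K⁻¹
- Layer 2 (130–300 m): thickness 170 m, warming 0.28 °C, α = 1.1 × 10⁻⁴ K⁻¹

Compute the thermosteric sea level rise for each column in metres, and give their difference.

A Layer 1: 0.46 × 2.8×10⁻⁴ × 50 = 0.00644 m
A 50–810 m: 1.1 × 2.8×10⁻⁴ × 760 = 0.23408 m
A 810–2310 m: 2.1×10⁻⁴ × 1500 × 0.36 = 0.11340 m
A total: 0.35392 m
B 130 × 0.31 × 2.2×10⁻⁴ = 0.008866 m
B Layer 2: 170 × 0.28 × 1.1×10⁻⁴ = 0.005236 m
B total: 0.014102 m
Difference: 0.35392 − 0.014102 = 0.339818 m

Δh_A ≈ 0.354 m, Δh_B ≈ 0.0141 m; difference ≈ 0.340 m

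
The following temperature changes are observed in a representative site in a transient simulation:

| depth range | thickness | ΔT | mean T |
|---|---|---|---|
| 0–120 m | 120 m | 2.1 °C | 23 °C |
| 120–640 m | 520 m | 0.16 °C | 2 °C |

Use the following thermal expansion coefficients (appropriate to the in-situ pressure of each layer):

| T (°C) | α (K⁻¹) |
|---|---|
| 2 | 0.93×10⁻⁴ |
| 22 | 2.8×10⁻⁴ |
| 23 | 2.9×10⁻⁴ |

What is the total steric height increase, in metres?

about 0.0808 m

Layer 1 at 23 °C → α = 2.9×10⁻⁴ K⁻¹
Layer 2 at 2 °C → α = 0.93×10⁻⁴ K⁻¹
2.1 × 120 × 2.9×10⁻⁴ = 0.07308 m
Layer 2: 520 × 0.93×10⁻⁴ × 0.16 = 0.0077376 m
Δh = 0.07308 + 0.0077376 = 0.0808176 m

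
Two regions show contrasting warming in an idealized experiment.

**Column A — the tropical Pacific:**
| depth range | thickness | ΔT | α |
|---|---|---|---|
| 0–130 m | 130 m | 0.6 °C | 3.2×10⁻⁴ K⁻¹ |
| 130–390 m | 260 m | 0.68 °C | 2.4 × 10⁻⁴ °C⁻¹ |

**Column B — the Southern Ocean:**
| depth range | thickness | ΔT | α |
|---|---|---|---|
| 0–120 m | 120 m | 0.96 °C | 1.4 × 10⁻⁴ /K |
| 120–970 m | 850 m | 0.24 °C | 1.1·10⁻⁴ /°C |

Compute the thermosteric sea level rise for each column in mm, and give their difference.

A Layer 1: 3.2×10⁻⁴ × 0.6 × 130 = 0.02496 m
A 130–390 m: 260 × 0.68 × 2.4×10⁻⁴ = 0.042432 m
A total: 0.067392 m
B 1.4×10⁻⁴ × 120 × 0.96 = 0.016128 m
B Layer 2: 850 × 1.1×10⁻⁴ × 0.24 = 0.02244 m
B total: 0.038568 m
Difference: 0.067392 − 0.038568 = 0.028824 m

Δh_A ≈ 67.4 mm, Δh_B ≈ 38.6 mm; difference ≈ 28.8 mm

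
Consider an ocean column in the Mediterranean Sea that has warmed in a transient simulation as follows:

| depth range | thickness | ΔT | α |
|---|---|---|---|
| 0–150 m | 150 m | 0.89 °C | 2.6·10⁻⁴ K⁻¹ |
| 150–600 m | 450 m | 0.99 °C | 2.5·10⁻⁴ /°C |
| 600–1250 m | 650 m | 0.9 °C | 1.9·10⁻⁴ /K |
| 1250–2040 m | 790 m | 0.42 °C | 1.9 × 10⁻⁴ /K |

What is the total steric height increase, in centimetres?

32 cm

Layer 1: 150 × 0.89 × 2.6×10⁻⁴ = 0.03471 m
Layer 2: 2.5×10⁻⁴ × 450 × 0.99 = 0.111375 m
1.9×10⁻⁴ × 650 × 0.9 = 0.11115 m
1250–2040 m: 1.9×10⁻⁴ × 790 × 0.42 = 0.063042 m
Δh = 0.03471 + 0.111375 + 0.11115 + 0.063042 = 0.320277 m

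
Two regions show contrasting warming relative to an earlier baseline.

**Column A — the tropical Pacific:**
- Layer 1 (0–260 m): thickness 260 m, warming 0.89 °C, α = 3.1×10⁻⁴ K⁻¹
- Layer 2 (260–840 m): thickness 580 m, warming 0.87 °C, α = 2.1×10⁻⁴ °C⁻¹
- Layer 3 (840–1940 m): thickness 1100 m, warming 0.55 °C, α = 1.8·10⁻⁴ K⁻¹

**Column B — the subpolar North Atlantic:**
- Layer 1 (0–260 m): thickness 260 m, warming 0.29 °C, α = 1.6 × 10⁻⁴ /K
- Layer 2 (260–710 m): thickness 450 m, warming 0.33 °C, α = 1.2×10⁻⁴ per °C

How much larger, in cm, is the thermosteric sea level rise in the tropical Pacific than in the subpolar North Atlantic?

Δh_A − Δh_B ≈ 25.7 cm

A Layer 1: 260 × 3.1×10⁻⁴ × 0.89 = 0.071734 m
A 2.1×10⁻⁴ × 580 × 0.87 = 0.105966 m
A Layer 3: 1100 × 1.8×10⁻⁴ × 0.55 = 0.10890 m
A total: 0.28660 m
B Layer 1: 0.29 × 1.6×10⁻⁴ × 260 = 0.012064 m
B Layer 2: 1.2×10⁻⁴ × 450 × 0.33 = 0.01782 m
B total: 0.029884 m
Difference: 0.28660 − 0.029884 = 0.256716 m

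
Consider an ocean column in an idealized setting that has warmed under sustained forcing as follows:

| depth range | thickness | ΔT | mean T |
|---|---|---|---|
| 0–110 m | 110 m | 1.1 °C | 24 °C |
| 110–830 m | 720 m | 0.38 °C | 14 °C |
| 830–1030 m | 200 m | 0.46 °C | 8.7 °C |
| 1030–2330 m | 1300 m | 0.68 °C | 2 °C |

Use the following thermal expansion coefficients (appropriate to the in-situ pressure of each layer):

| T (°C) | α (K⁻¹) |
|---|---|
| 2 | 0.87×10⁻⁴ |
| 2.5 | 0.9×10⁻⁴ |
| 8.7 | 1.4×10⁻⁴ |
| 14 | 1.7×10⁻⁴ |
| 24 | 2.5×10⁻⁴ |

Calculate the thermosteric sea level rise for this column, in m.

Layer 1 at 24 °C → α = 2.5×10⁻⁴ K⁻¹
Layer 2 at 14 °C → α = 1.7×10⁻⁴ K⁻¹
Layer 3 at 8.7 °C → α = 1.4×10⁻⁴ K⁻¹
Layer 4 at 2 °C → α = 0.87×10⁻⁴ K⁻¹
0–110 m: 1.1 × 110 × 2.5×10⁻⁴ = 0.03025 m
0.38 × 720 × 1.7×10⁻⁴ = 0.046512 m
1.4×10⁻⁴ × 0.46 × 200 = 0.01288 m
Layer 4: 1300 × 0.87×10⁻⁴ × 0.68 = 0.076908 m
Δh = 0.03025 + 0.046512 + 0.01288 + 0.076908 = 0.16655 m ≈ 0.167 m

Δh ≈ 0.167 m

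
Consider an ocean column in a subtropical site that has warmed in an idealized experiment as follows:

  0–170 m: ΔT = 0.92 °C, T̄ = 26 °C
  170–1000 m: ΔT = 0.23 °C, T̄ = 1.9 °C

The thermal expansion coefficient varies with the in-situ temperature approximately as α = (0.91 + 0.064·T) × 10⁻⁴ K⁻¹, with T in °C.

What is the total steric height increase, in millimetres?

60 mm of thermosteric rise

Layer 1: α = (0.91 + 0.064×26)×10⁻⁴ = 2.574×10⁻⁴ K⁻¹
Layer 2: α = (0.91 + 0.064×1.9)×10⁻⁴ = 1.0316×10⁻⁴ K⁻¹
0–170 m: 0.92 × 2.574×10⁻⁴ × 170 = 0.04025736 m
Layer 2: 830 × 0.23 × 1.0316×10⁻⁴ = 0.019693244 m
Δh = 0.04025736 + 0.019693244 = 0.059950604 m ≈ 60 mm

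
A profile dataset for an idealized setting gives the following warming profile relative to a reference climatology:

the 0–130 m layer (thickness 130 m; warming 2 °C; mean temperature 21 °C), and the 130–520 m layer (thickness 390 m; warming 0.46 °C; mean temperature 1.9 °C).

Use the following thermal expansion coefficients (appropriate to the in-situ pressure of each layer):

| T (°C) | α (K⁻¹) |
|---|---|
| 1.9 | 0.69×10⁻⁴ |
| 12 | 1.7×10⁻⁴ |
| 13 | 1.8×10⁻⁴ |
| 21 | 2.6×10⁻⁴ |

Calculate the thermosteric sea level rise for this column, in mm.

Δh ≈ 80 mm

Layer 1 at 21 °C → α = 2.6×10⁻⁴ K⁻¹
Layer 2 at 1.9 °C → α = 0.69×10⁻⁴ K⁻¹
2.6×10⁻⁴ × 2 × 130 = 0.06760 m
0.46 × 390 × 0.69×10⁻⁴ = 0.0123786 m
Δh = 0.06760 + 0.0123786 = 0.0799786 m ≈ 80 mm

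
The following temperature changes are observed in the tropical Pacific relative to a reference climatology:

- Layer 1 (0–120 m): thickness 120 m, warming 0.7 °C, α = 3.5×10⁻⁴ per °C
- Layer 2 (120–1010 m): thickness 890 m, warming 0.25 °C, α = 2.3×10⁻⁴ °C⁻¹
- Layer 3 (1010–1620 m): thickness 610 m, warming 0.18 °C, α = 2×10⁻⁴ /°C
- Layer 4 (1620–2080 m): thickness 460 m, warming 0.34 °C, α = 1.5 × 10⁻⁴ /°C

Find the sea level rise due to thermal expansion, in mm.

about 130 mm

0–120 m: 0.7 × 3.5×10⁻⁴ × 120 = 0.02940 m
120–1010 m: 0.25 × 2.3×10⁻⁴ × 890 = 0.051175 m
Layer 3: 0.18 × 610 × 2×10⁻⁴ = 0.02196 m
Layer 4: 460 × 0.34 × 1.5×10⁻⁴ = 0.02346 m
Δh = 0.02940 + 0.051175 + 0.02196 + 0.02346 = 0.125995 m ≈ 130 mm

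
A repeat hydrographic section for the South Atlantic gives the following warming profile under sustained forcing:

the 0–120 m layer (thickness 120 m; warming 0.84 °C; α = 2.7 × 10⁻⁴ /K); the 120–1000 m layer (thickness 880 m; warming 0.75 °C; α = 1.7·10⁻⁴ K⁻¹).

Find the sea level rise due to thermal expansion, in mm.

about 140 mm

0–120 m: 120 × 2.7×10⁻⁴ × 0.84 = 0.027216 m
1.7×10⁻⁴ × 880 × 0.75 = 0.11220 m
Δh = 0.027216 + 0.11220 = 0.139416 m ≈ 140 mm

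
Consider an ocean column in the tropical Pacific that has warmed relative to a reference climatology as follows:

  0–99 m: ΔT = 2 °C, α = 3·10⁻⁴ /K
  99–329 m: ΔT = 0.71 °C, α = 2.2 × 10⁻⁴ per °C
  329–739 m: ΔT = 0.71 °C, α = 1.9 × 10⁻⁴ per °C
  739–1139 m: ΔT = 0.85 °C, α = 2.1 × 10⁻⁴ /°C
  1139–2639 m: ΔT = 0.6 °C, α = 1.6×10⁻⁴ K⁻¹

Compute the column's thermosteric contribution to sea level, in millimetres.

366 mm

2 × 3×10⁻⁴ × 99 = 0.05940 m
230 × 2.2×10⁻⁴ × 0.71 = 0.035926 m
Layer 3: 1.9×10⁻⁴ × 410 × 0.71 = 0.055309 m
739–1139 m: 2.1×10⁻⁴ × 400 × 0.85 = 0.07140 m
1139–2639 m: 0.6 × 1.6×10⁻⁴ × 1500 = 0.14400 m
Δh = 0.05940 + 0.035926 + 0.055309 + 0.07140 + 0.14400 = 0.366035 m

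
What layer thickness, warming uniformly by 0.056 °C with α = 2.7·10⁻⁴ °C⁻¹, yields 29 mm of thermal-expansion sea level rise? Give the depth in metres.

about 1920 m

H = Δh/(αΔT) = 0.029 / (2.7×10⁻⁴ × 0.056) ≈ 1918 m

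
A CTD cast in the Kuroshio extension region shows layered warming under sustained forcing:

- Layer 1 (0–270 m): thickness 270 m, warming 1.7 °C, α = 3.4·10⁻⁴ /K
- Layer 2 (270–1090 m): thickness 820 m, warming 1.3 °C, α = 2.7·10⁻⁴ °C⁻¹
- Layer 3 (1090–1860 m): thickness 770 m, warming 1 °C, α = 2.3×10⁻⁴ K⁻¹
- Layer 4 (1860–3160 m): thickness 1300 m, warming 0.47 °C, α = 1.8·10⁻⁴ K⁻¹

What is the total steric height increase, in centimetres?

about 73 cm

0–270 m: 1.7 × 3.4×10⁻⁴ × 270 = 0.15606 m
Layer 2: 2.7×10⁻⁴ × 820 × 1.3 = 0.28782 m
770 × 1 × 2.3×10⁻⁴ = 0.17710 m
Layer 4: 0.47 × 1300 × 1.8×10⁻⁴ = 0.10998 m
Δh = 0.15606 + 0.28782 + 0.17710 + 0.10998 = 0.73096 m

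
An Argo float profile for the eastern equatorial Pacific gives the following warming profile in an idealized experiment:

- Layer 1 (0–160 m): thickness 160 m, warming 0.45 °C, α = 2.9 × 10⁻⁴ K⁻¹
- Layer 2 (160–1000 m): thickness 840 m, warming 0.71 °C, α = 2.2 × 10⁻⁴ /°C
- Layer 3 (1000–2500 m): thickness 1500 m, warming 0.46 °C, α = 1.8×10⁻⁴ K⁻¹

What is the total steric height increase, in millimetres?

0–160 m: 2.9×10⁻⁴ × 160 × 0.45 = 0.02088 m
Layer 2: 840 × 0.71 × 2.2×10⁻⁴ = 0.131208 m
Layer 3: 1500 × 0.46 × 1.8×10⁻⁴ = 0.12420 m
Δh = 0.02088 + 0.131208 + 0.12420 = 0.276288 m ≈ 276 mm

276 mm of thermosteric rise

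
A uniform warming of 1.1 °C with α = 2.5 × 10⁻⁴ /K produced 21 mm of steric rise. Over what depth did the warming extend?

H = Δh/(αΔT) = 0.021 / (2.5×10⁻⁴ × 1.1) ≈ 76.36 m

76 m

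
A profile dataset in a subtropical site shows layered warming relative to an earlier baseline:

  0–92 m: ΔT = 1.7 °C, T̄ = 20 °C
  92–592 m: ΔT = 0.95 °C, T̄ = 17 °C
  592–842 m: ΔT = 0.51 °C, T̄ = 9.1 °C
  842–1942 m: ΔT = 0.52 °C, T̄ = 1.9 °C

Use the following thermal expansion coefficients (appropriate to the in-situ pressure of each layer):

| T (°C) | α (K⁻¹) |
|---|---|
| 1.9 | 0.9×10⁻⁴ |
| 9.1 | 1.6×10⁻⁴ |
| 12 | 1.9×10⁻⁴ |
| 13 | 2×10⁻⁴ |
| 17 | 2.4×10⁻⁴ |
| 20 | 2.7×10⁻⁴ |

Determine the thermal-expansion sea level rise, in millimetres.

228 mm

Layer 1 at 20 °C → α = 2.7×10⁻⁴ K⁻¹
Layer 2 at 17 °C → α = 2.4×10⁻⁴ K⁻¹
Layer 3 at 9.1 °C → α = 1.6×10⁻⁴ K⁻¹
Layer 4 at 1.9 °C → α = 0.9×10⁻⁴ K⁻¹
0–92 m: 2.7×10⁻⁴ × 1.7 × 92 = 0.042228 m
2.4×10⁻⁴ × 0.95 × 500 = 0.11400 m
0.51 × 1.6×10⁻⁴ × 250 = 0.02040 m
Layer 4: 0.52 × 1100 × 0.9×10⁻⁴ = 0.05148 m
Δh = 0.042228 + 0.11400 + 0.02040 + 0.05148 = 0.228108 m ≈ 228 mm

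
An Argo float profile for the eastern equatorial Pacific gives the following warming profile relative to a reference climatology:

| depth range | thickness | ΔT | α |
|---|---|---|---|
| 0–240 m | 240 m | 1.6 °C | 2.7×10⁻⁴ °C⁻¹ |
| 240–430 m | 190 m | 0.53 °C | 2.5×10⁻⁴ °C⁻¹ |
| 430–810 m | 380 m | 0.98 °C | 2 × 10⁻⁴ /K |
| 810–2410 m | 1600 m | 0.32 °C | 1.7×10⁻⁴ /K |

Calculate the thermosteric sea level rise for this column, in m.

about 0.29 m

Layer 1: 2.7×10⁻⁴ × 1.6 × 240 = 0.10368 m
240–430 m: 0.53 × 2.5×10⁻⁴ × 190 = 0.025175 m
2×10⁻⁴ × 0.98 × 380 = 0.07448 m
Layer 4: 1600 × 1.7×10⁻⁴ × 0.32 = 0.08704 m
Δh = 0.10368 + 0.025175 + 0.07448 + 0.08704 = 0.290375 m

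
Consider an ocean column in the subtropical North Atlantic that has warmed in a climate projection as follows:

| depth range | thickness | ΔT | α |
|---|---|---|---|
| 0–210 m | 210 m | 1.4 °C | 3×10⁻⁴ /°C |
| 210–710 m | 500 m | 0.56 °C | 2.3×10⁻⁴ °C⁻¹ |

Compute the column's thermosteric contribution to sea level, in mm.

Layer 1: 3×10⁻⁴ × 210 × 1.4 = 0.08820 m
210–710 m: 2.3×10⁻⁴ × 0.56 × 500 = 0.06440 m
Δh = 0.08820 + 0.06440 = 0.15260 m

about 153 mm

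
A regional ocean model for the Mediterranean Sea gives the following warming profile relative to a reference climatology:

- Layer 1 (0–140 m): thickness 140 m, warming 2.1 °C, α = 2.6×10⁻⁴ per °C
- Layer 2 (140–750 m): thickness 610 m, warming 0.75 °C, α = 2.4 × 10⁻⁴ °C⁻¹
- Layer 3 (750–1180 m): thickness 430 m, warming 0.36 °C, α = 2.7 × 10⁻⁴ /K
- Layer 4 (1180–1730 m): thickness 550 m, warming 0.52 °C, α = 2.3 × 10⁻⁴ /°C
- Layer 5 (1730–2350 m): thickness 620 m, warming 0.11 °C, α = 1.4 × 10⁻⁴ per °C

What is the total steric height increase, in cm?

140 × 2.1 × 2.6×10⁻⁴ = 0.07644 m
140–750 m: 610 × 0.75 × 2.4×10⁻⁴ = 0.10980 m
750–1180 m: 2.7×10⁻⁴ × 430 × 0.36 = 0.041796 m
550 × 2.3×10⁻⁴ × 0.52 = 0.06578 m
1.4×10⁻⁴ × 0.11 × 620 = 0.009548 m
Δh = 0.07644 + 0.10980 + 0.041796 + 0.06578 + 0.009548 = 0.303364 m

30 cm of thermosteric rise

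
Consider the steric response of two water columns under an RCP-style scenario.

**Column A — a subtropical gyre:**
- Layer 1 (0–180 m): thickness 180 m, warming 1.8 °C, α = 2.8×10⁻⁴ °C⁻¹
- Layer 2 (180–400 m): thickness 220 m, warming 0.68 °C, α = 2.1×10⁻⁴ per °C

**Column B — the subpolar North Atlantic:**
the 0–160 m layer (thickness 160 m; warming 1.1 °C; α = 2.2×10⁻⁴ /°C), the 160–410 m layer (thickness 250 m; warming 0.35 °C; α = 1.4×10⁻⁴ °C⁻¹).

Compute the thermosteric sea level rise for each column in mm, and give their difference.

A Layer 1: 1.8 × 2.8×10⁻⁴ × 180 = 0.09072 m
A Layer 2: 220 × 2.1×10⁻⁴ × 0.68 = 0.031416 m
A total: 0.122136 m
B 160 × 2.2×10⁻⁴ × 1.1 = 0.03872 m
B 0.35 × 250 × 1.4×10⁻⁴ = 0.01225 m
B total: 0.05097 m
Difference: 0.122136 − 0.05097 = 0.071166 m

A: 120 mm; B: 51 mm; difference 71 mm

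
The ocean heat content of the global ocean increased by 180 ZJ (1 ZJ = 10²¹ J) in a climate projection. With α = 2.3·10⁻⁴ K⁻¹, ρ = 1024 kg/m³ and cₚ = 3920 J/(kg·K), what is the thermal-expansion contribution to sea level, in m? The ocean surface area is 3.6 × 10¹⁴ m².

Δh ≈ 0.029 m

Per unit area: Q = 180×10²¹ / (3.6×10¹⁴) = 5×10⁸ J/m²
Δh = αQ/(ρcₚ) = 2.3×10⁻⁴ × 5×10⁸ / (1024 × 3920) ≈ 0.028649 m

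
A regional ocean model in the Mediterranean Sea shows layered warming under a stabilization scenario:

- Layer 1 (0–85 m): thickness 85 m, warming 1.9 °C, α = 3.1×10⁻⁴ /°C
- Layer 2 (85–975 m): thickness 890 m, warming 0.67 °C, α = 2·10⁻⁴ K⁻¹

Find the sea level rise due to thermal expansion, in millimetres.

170 mm of thermosteric rise

0–85 m: 85 × 1.9 × 3.1×10⁻⁴ = 0.050065 m
Layer 2: 0.67 × 890 × 2×10⁻⁴ = 0.11926 m
Δh = 0.050065 + 0.11926 = 0.169325 m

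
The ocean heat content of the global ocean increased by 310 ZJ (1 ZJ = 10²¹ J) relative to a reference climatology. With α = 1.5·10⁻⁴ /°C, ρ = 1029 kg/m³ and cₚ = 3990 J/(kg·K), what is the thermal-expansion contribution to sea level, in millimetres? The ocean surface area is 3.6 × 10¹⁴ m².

about 31 mm

Per unit area: Q = 310×10²¹ / (3.6×10¹⁴) ≈ 8.611×10⁸ J/m²
Δh = αQ/(ρcₚ) = 1.5×10⁻⁴ × 8.611×10⁸ / (1029 × 3990) ≈ 0.03146 m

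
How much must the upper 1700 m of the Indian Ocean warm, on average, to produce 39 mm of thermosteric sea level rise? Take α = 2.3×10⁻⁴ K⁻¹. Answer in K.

0.0997 K

ΔT = Δh/(αH) = 0.039 / (2.3×10⁻⁴ × 1700) ≈ 0.09974 K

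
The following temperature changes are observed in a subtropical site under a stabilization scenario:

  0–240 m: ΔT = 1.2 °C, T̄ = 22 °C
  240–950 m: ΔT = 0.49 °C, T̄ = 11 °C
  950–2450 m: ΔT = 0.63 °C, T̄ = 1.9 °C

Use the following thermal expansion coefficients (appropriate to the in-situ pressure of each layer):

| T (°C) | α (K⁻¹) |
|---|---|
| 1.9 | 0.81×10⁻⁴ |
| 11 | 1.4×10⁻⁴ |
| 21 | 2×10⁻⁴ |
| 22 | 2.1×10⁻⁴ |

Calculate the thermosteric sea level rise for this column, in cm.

Layer 1 at 22 °C → α = 2.1×10⁻⁴ K⁻¹
Layer 2 at 11 °C → α = 1.4×10⁻⁴ K⁻¹
Layer 3 at 1.9 °C → α = 0.81×10⁻⁴ K⁻¹
1.2 × 240 × 2.1×10⁻⁴ = 0.06048 m
Layer 2: 0.49 × 710 × 1.4×10⁻⁴ = 0.048706 m
Layer 3: 0.63 × 1500 × 0.81×10⁻⁴ = 0.076545 m
Δh = 0.06048 + 0.048706 + 0.076545 = 0.185731 m ≈ 18.6 cm

18.6 cm of thermosteric rise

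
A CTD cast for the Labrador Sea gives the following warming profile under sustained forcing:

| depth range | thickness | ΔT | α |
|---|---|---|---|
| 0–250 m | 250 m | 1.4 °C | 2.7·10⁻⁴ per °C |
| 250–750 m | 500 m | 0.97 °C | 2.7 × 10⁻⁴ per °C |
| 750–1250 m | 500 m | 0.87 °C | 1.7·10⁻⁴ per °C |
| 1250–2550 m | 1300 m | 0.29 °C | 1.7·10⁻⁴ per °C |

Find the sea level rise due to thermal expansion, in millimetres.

Δh ≈ 363 mm

1.4 × 250 × 2.7×10⁻⁴ = 0.09450 m
Layer 2: 2.7×10⁻⁴ × 0.97 × 500 = 0.13095 m
750–1250 m: 500 × 1.7×10⁻⁴ × 0.87 = 0.07395 m
1300 × 0.29 × 1.7×10⁻⁴ = 0.06409 m
Δh = 0.09450 + 0.13095 + 0.07395 + 0.06409 = 0.36349 m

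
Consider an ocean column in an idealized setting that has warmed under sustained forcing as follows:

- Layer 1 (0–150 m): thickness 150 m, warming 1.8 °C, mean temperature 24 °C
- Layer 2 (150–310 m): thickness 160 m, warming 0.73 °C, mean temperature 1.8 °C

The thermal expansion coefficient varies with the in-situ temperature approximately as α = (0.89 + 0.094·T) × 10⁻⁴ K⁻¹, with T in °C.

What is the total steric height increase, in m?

0.0973 m of thermosteric rise

Layer 1: α = (0.89 + 0.094×24)×10⁻⁴ = 3.146×10⁻⁴ K⁻¹
Layer 2: α = (0.89 + 0.094×1.8)×10⁻⁴ = 1.0592×10⁻⁴ K⁻¹
Layer 1: 150 × 3.146×10⁻⁴ × 1.8 = 0.084942 m
150–310 m: 160 × 1.0592×10⁻⁴ × 0.73 = 0.012371456 m
Δh = 0.084942 + 0.012371456 = 0.097313456 m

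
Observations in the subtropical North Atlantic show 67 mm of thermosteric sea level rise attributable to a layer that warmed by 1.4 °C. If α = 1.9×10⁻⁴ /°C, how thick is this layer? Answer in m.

H ≈ 252 m

H = Δh/(αΔT) = 0.067 / (1.9×10⁻⁴ × 1.4) ≈ 251.9 m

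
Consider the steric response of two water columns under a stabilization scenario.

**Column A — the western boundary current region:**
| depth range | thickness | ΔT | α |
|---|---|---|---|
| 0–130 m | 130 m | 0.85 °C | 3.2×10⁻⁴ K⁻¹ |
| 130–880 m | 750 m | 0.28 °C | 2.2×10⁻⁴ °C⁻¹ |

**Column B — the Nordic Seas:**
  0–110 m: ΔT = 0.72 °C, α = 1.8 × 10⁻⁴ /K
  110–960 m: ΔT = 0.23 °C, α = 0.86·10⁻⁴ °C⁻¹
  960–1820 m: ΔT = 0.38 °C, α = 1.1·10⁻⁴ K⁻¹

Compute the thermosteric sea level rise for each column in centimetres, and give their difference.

Δh_A ≈ 8.16 cm, Δh_B ≈ 6.70 cm; difference ≈ 1.45 cm

A 0.85 × 130 × 3.2×10⁻⁴ = 0.03536 m
A 130–880 m: 2.2×10⁻⁴ × 750 × 0.28 = 0.04620 m
A total: 0.08156 m
B 0–110 m: 110 × 0.72 × 1.8×10⁻⁴ = 0.014256 m
B Layer 2: 0.86×10⁻⁴ × 0.23 × 850 = 0.016813 m
B Layer 3: 860 × 0.38 × 1.1×10⁻⁴ = 0.035948 m
B total: 0.067017 m
Difference: 0.08156 − 0.067017 = 0.014543 m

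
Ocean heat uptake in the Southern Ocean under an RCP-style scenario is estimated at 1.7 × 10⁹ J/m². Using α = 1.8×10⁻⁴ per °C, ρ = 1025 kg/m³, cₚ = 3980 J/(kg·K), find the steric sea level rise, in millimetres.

Δh = αQ/(ρcₚ) = 1.8×10⁻⁴ × 1.7×10⁹ / (1025 × 3980) ≈ 0.075009 m

Δh = 75.0 mm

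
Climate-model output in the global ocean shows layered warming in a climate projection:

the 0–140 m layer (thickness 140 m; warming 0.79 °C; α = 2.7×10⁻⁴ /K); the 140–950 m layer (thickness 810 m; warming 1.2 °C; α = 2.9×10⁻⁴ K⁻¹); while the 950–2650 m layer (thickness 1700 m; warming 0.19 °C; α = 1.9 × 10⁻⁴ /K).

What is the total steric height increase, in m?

2.7×10⁻⁴ × 0.79 × 140 = 0.029862 m
2.9×10⁻⁴ × 810 × 1.2 = 0.28188 m
1700 × 0.19 × 1.9×10⁻⁴ = 0.06137 m
Δh = 0.029862 + 0.28188 + 0.06137 = 0.373112 m

Δh ≈ 0.373 m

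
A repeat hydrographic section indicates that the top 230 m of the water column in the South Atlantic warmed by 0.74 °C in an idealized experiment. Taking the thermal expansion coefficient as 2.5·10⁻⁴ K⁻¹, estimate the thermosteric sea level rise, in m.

Δh = αΔT·H = 2.5×10⁻⁴ × 0.74 × 230 = 0.04255 m

Δh ≈ 0.0426 m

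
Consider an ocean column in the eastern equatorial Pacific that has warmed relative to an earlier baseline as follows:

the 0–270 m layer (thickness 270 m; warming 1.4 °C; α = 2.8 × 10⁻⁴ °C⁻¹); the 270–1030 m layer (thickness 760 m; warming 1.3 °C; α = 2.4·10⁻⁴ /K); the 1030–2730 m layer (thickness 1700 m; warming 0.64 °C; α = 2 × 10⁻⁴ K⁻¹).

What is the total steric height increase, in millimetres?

561 mm of thermosteric rise

0–270 m: 2.8×10⁻⁴ × 270 × 1.4 = 0.10584 m
Layer 2: 760 × 2.4×10⁻⁴ × 1.3 = 0.23712 m
Layer 3: 2×10⁻⁴ × 0.64 × 1700 = 0.21760 m
Δh = 0.10584 + 0.23712 + 0.21760 = 0.56056 m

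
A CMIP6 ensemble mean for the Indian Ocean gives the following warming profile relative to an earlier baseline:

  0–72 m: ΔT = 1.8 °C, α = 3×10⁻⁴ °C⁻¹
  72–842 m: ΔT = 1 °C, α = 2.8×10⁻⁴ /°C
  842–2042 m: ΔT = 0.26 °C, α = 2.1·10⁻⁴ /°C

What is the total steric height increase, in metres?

0.320 m of thermosteric rise

Layer 1: 3×10⁻⁴ × 72 × 1.8 = 0.03888 m
72–842 m: 2.8×10⁻⁴ × 1 × 770 = 0.21560 m
842–2042 m: 0.26 × 1200 × 2.1×10⁻⁴ = 0.06552 m
Δh = 0.03888 + 0.21560 + 0.06552 = 0.32000 m ≈ 0.320 m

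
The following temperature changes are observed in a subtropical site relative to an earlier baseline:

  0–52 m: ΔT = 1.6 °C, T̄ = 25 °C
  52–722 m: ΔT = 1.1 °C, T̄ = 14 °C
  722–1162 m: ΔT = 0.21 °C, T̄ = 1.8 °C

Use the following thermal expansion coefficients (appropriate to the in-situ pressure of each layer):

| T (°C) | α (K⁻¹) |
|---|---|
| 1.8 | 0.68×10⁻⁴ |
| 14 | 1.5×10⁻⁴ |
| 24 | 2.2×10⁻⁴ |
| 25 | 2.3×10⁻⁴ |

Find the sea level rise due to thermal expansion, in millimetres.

Layer 1 at 25 °C → α = 2.3×10⁻⁴ K⁻¹
Layer 2 at 14 °C → α = 1.5×10⁻⁴ K⁻¹
Layer 3 at 1.8 °C → α = 0.68×10⁻⁴ K⁻¹
Layer 1: 52 × 2.3×10⁻⁴ × 1.6 = 0.019136 m
52–722 m: 1.5×10⁻⁴ × 1.1 × 670 = 0.11055 m
722–1162 m: 0.68×10⁻⁴ × 440 × 0.21 = 0.0062832 m
Δh = 0.019136 + 0.11055 + 0.0062832 = 0.1359692 m ≈ 136 mm

136 mm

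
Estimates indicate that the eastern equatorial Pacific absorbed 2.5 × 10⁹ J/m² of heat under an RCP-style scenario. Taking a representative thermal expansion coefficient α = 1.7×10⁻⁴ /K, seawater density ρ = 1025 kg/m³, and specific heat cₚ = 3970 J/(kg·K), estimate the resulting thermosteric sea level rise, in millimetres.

Δh = αQ/(ρcₚ) = 1.7×10⁻⁴ × 2.5×10⁹ / (1025 × 3970) ≈ 0.10444 m

100 mm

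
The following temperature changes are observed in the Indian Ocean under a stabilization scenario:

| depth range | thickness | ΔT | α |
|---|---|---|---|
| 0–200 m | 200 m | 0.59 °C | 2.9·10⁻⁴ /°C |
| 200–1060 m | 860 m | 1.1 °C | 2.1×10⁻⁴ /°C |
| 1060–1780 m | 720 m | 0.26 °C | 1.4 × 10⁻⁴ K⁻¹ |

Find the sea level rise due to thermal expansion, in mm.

0–200 m: 0.59 × 200 × 2.9×10⁻⁴ = 0.03422 m
860 × 1.1 × 2.1×10⁻⁴ = 0.19866 m
0.26 × 1.4×10⁻⁴ × 720 = 0.026208 m
Δh = 0.03422 + 0.19866 + 0.026208 = 0.259088 m ≈ 259 mm

259 mm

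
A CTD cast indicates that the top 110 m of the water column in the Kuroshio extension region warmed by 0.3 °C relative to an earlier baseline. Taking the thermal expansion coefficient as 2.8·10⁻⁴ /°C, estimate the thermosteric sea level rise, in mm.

9.24 mm of thermosteric rise

Δh = αΔT·H = 2.8×10⁻⁴ × 0.3 × 110 = 0.00924 m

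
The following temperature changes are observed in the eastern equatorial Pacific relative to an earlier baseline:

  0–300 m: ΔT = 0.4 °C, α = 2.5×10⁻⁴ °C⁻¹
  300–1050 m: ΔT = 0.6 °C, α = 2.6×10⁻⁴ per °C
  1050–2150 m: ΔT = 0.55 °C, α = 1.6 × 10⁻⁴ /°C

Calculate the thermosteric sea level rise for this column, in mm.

244 mm

Layer 1: 2.5×10⁻⁴ × 0.4 × 300 = 0.03000 m
Layer 2: 2.6×10⁻⁴ × 0.6 × 750 = 0.11700 m
1050–2150 m: 1.6×10⁻⁴ × 1100 × 0.55 = 0.09680 m
Δh = 0.03000 + 0.11700 + 0.09680 = 0.24380 m ≈ 244 mm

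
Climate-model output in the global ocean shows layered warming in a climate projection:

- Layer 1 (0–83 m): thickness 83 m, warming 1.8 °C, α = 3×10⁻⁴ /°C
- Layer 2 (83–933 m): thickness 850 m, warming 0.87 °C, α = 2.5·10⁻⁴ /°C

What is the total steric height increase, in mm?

Layer 1: 1.8 × 3×10⁻⁴ × 83 = 0.04482 m
850 × 2.5×10⁻⁴ × 0.87 = 0.184875 m
Δh = 0.04482 + 0.184875 = 0.229695 m

230 mm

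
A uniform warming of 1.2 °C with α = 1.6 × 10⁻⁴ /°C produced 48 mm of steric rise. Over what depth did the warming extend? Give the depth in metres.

250 m

H = Δh/(αΔT) = 0.048 / (1.6×10⁻⁴ × 1.2) = 250.0 m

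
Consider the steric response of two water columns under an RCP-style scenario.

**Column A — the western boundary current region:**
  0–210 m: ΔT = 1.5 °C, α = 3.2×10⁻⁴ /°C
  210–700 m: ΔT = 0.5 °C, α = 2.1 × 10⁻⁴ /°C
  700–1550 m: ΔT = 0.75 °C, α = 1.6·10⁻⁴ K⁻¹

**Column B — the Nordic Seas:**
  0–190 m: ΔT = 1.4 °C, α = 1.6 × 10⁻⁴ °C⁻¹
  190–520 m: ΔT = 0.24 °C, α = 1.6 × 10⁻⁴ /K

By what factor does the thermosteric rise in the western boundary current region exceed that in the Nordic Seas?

a factor of 4.60

A 0–210 m: 1.5 × 3.2×10⁻⁴ × 210 = 0.10080 m
A 210–700 m: 490 × 0.5 × 2.1×10⁻⁴ = 0.05145 m
A 700–1550 m: 850 × 1.6×10⁻⁴ × 0.75 = 0.10200 m
A total: 0.25425 m
B 1.4 × 1.6×10⁻⁴ × 190 = 0.04256 m
B 1.6×10⁻⁴ × 330 × 0.24 = 0.012672 m
B total: 0.055232 m
Ratio: 0.25425 / 0.055232 ≈ 4.603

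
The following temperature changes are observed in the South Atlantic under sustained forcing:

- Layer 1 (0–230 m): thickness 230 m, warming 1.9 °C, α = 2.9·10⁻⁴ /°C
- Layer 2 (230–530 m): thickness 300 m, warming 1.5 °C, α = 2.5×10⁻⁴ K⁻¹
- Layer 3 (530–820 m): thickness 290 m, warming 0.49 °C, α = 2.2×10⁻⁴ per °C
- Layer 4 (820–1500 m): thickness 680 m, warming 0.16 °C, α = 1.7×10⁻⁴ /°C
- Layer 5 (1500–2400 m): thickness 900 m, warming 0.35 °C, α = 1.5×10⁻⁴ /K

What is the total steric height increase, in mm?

230 × 1.9 × 2.9×10⁻⁴ = 0.12673 m
230–530 m: 300 × 2.5×10⁻⁴ × 1.5 = 0.11250 m
Layer 3: 2.2×10⁻⁴ × 290 × 0.49 = 0.031262 m
Layer 4: 0.16 × 1.7×10⁻⁴ × 680 = 0.018496 m
Layer 5: 0.35 × 1.5×10⁻⁴ × 900 = 0.04725 m
Δh = 0.12673 + 0.11250 + 0.031262 + 0.018496 + 0.04725 = 0.336238 m

340 mm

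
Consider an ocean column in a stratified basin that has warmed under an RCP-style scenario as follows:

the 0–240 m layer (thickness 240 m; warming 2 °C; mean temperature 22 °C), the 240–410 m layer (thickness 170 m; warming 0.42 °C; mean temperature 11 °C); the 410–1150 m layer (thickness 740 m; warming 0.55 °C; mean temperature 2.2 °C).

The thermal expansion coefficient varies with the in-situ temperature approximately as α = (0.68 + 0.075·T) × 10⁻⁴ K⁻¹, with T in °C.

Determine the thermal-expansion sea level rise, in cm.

Δh ≈ 16 cm

Layer 1: α = (0.68 + 0.075×22)×10⁻⁴ = 2.33×10⁻⁴ K⁻¹
Layer 2: α = (0.68 + 0.075×11)×10⁻⁴ = 1.505×10⁻⁴ K⁻¹
Layer 3: α = (0.68 + 0.075×2.2)×10⁻⁴ = 0.845×10⁻⁴ K⁻¹
0–240 m: 2 × 2.33×10⁻⁴ × 240 = 0.11184 m
Layer 2: 0.42 × 170 × 1.505×10⁻⁴ = 0.0107457 m
Layer 3: 740 × 0.55 × 0.845×10⁻⁴ = 0.0343915 m
Δh = 0.11184 + 0.0107457 + 0.0343915 = 0.1569772 m ≈ 16 cm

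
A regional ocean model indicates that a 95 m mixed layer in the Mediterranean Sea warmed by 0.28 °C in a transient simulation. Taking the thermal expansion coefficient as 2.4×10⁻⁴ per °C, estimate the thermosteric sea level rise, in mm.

Δh = αΔT·H = 2.4×10⁻⁴ × 0.28 × 95 = 0.006384 m

Δh = 6.38 mm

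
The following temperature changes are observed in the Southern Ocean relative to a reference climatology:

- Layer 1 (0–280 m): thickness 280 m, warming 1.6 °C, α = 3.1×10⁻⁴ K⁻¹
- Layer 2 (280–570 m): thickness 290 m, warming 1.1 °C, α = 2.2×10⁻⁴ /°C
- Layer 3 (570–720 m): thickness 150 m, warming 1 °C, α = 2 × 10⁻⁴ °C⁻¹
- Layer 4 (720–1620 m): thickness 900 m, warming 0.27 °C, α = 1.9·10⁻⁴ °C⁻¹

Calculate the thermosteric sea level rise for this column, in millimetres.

Layer 1: 3.1×10⁻⁴ × 280 × 1.6 = 0.13888 m
290 × 2.2×10⁻⁴ × 1.1 = 0.07018 m
Layer 3: 2×10⁻⁴ × 1 × 150 = 0.03000 m
720–1620 m: 1.9×10⁻⁴ × 0.27 × 900 = 0.04617 m
Δh = 0.13888 + 0.07018 + 0.03000 + 0.04617 = 0.28523 m

about 290 mm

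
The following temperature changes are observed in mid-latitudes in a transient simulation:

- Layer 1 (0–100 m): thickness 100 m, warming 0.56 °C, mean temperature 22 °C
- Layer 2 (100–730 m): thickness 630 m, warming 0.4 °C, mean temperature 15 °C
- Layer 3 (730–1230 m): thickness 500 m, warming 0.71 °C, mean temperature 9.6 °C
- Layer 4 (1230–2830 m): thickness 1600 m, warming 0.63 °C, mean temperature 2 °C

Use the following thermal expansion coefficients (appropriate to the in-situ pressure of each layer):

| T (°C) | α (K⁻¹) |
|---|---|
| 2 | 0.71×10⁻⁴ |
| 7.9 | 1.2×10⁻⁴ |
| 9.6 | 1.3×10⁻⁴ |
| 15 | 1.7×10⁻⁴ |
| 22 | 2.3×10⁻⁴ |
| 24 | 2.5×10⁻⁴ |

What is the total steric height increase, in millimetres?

Layer 1 at 22 °C → α = 2.3×10⁻⁴ K⁻¹
Layer 2 at 15 °C → α = 1.7×10⁻⁴ K⁻¹
Layer 3 at 9.6 °C → α = 1.3×10⁻⁴ K⁻¹
Layer 4 at 2 °C → α = 0.71×10⁻⁴ K⁻¹
0–100 m: 0.56 × 100 × 2.3×10⁻⁴ = 0.01288 m
100–730 m: 1.7×10⁻⁴ × 630 × 0.4 = 0.04284 m
1.3×10⁻⁴ × 500 × 0.71 = 0.04615 m
1600 × 0.63 × 0.71×10⁻⁴ = 0.071568 m
Δh = 0.01288 + 0.04284 + 0.04615 + 0.071568 = 0.173438 m ≈ 173 mm

Δh ≈ 173 mm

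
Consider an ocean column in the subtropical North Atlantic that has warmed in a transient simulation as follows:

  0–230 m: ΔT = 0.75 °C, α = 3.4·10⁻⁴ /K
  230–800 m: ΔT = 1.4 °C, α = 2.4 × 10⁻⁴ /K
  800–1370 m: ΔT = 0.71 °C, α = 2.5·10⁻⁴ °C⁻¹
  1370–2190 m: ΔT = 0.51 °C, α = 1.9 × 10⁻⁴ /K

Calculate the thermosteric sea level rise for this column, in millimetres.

Δh ≈ 431 mm

Layer 1: 230 × 0.75 × 3.4×10⁻⁴ = 0.05865 m
570 × 2.4×10⁻⁴ × 1.4 = 0.19152 m
Layer 3: 2.5×10⁻⁴ × 0.71 × 570 = 0.101175 m
820 × 0.51 × 1.9×10⁻⁴ = 0.079458 m
Δh = 0.05865 + 0.19152 + 0.101175 + 0.079458 = 0.430803 m ≈ 431 mm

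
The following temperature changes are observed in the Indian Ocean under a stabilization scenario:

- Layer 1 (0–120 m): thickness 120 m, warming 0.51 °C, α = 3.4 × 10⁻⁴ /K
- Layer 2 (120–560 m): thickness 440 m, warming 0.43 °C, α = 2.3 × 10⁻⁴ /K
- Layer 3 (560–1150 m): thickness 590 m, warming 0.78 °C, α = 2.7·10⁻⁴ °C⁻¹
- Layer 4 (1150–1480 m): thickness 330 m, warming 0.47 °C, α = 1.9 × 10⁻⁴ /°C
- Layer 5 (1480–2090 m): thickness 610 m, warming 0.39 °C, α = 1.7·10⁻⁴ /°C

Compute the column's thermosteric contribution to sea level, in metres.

0–120 m: 0.51 × 3.4×10⁻⁴ × 120 = 0.020808 m
2.3×10⁻⁴ × 440 × 0.43 = 0.043516 m
Layer 3: 590 × 2.7×10⁻⁴ × 0.78 = 0.124254 m
Layer 4: 1.9×10⁻⁴ × 0.47 × 330 = 0.029469 m
1.7×10⁻⁴ × 610 × 0.39 = 0.040443 m
Δh = 0.020808 + 0.043516 + 0.124254 + 0.029469 + 0.040443 = 0.25849 m

Δh = 0.26 m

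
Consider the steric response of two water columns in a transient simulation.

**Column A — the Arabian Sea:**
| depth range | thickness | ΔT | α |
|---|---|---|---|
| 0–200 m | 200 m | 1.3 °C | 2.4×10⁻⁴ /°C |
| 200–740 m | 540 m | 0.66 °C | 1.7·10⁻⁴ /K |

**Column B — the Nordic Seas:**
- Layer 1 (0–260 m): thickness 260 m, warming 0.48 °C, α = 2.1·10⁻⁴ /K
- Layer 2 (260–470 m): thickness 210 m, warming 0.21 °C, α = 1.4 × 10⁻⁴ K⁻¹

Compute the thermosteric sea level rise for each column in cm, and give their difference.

Δh_A ≈ 12.3 cm, Δh_B ≈ 3.24 cm; difference ≈ 9.06 cm

A Layer 1: 2.4×10⁻⁴ × 1.3 × 200 = 0.06240 m
A 1.7×10⁻⁴ × 540 × 0.66 = 0.060588 m
A total: 0.122988 m
B Layer 1: 2.1×10⁻⁴ × 0.48 × 260 = 0.026208 m
B 260–470 m: 0.21 × 1.4×10⁻⁴ × 210 = 0.006174 m
B total: 0.032382 m
Difference: 0.122988 − 0.032382 = 0.090606 m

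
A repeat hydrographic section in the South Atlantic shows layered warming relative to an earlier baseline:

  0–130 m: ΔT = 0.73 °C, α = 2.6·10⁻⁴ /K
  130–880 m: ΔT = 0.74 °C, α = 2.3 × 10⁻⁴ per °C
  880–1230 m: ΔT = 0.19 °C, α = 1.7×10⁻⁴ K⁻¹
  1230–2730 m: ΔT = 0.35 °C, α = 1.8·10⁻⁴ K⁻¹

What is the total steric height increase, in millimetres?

Layer 1: 2.6×10⁻⁴ × 130 × 0.73 = 0.024674 m
130–880 m: 750 × 0.74 × 2.3×10⁻⁴ = 0.12765 m
0.19 × 350 × 1.7×10⁻⁴ = 0.011305 m
1230–2730 m: 0.35 × 1.8×10⁻⁴ × 1500 = 0.09450 m
Δh = 0.024674 + 0.12765 + 0.011305 + 0.09450 = 0.258129 m ≈ 260 mm

260 mm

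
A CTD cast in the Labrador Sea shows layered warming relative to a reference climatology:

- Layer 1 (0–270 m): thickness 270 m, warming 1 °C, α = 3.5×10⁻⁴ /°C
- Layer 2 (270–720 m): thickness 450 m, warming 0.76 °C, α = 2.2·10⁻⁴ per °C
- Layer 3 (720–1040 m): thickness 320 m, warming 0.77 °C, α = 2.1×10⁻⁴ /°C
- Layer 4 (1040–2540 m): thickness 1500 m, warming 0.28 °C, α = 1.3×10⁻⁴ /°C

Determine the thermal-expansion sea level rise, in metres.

Layer 1: 1 × 270 × 3.5×10⁻⁴ = 0.09450 m
Layer 2: 0.76 × 2.2×10⁻⁴ × 450 = 0.07524 m
2.1×10⁻⁴ × 0.77 × 320 = 0.051744 m
1040–2540 m: 0.28 × 1500 × 1.3×10⁻⁴ = 0.05460 m
Δh = 0.09450 + 0.07524 + 0.051744 + 0.05460 = 0.276084 m

about 0.276 m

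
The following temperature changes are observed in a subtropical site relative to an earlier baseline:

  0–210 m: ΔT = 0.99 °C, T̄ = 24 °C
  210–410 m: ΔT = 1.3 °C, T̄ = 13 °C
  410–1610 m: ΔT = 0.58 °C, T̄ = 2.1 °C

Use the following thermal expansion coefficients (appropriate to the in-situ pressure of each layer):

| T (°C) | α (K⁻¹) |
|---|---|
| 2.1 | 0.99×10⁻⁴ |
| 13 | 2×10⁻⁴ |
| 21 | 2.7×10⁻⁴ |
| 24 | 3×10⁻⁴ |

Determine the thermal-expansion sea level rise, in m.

Δh = 0.183 m

Layer 1 at 24 °C → α = 3×10⁻⁴ K⁻¹
Layer 2 at 13 °C → α = 2×10⁻⁴ K⁻¹
Layer 3 at 2.1 °C → α = 0.99×10⁻⁴ K⁻¹
210 × 3×10⁻⁴ × 0.99 = 0.06237 m
200 × 2×10⁻⁴ × 1.3 = 0.05200 m
Layer 3: 0.58 × 0.99×10⁻⁴ × 1200 = 0.068904 m
Δh = 0.06237 + 0.05200 + 0.068904 = 0.183274 m ≈ 0.183 m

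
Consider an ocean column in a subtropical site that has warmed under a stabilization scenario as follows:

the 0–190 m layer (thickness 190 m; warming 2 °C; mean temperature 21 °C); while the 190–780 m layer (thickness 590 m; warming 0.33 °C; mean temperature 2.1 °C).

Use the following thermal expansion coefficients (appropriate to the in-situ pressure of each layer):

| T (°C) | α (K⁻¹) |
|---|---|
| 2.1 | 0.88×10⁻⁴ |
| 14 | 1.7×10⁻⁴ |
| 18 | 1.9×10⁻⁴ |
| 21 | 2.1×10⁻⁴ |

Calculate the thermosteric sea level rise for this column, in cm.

Layer 1 at 21 °C → α = 2.1×10⁻⁴ K⁻¹
Layer 2 at 2.1 °C → α = 0.88×10⁻⁴ K⁻¹
Layer 1: 2.1×10⁻⁴ × 2 × 190 = 0.07980 m
Layer 2: 0.33 × 0.88×10⁻⁴ × 590 = 0.0171336 m
Δh = 0.07980 + 0.0171336 = 0.0969336 m

Δh = 9.7 cm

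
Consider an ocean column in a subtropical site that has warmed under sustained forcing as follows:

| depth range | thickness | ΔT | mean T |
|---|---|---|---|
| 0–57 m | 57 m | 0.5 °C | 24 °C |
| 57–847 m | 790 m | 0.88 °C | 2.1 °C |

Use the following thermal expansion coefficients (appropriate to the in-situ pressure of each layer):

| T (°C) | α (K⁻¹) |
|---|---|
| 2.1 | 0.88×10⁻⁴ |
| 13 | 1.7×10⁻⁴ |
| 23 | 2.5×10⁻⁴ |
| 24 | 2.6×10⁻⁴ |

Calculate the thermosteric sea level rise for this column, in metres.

0.0686 m of thermosteric rise

Layer 1 at 24 °C → α = 2.6×10⁻⁴ K⁻¹
Layer 2 at 2.1 °C → α = 0.88×10⁻⁴ K⁻¹
2.6×10⁻⁴ × 57 × 0.5 = 0.00741 m
0.88 × 0.88×10⁻⁴ × 790 = 0.0611776 m
Δh = 0.00741 + 0.0611776 = 0.0685876 m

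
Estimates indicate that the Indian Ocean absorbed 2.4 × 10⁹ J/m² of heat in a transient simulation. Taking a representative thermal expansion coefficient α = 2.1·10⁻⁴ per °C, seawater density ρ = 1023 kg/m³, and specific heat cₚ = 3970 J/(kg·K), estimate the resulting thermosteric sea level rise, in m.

Δh = αQ/(ρcₚ) = 2.1×10⁻⁴ × 2.4×10⁹ / (1023 × 3970) ≈ 0.12410 m

0.12 m of thermosteric rise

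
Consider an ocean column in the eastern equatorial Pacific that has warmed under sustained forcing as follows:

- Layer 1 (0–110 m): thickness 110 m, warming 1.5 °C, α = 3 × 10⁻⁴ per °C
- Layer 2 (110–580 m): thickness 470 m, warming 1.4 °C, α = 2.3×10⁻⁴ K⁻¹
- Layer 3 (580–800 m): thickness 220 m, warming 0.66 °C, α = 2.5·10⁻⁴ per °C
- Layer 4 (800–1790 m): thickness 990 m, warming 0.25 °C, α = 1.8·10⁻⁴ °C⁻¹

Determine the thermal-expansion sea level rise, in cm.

Δh ≈ 28.2 cm

110 × 3×10⁻⁴ × 1.5 = 0.04950 m
110–580 m: 2.3×10⁻⁴ × 470 × 1.4 = 0.15134 m
220 × 2.5×10⁻⁴ × 0.66 = 0.03630 m
800–1790 m: 990 × 1.8×10⁻⁴ × 0.25 = 0.04455 m
Δh = 0.04950 + 0.15134 + 0.03630 + 0.04455 = 0.28169 m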